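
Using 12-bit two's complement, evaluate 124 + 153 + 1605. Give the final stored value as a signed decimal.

1882

124 + 153 = 277 (000100010101)
277 + 1605 = 1882 (011101011010)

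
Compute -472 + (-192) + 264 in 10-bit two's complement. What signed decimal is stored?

-400

-472 + (-192) = -664 → wraps to 360 (0101101000)
360 + 264 = 624 → wraps to -400 (1001110000)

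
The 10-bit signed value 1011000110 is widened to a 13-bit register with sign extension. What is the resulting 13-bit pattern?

MSB of 1011000110 is 1; replicate it into the new high bits.
111|1011000110 → 1111011000110 (still -314).

1111011000110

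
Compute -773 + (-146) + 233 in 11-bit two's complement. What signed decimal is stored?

-686

-773 + (-146) = -919 (10001101001)
-919 + 233 = -686 (10101010010)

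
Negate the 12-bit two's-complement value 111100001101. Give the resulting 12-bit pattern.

000011110011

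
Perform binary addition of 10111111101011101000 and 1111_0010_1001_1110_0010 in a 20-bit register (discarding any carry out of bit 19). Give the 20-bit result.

10110010010011001010

  10111111101011101000
+ 11110010100111100010
= 10110010010011001010  (discard carry-out 1)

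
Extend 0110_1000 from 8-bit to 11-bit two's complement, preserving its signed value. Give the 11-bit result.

00001101000

MSB of 01101000 is 0; replicate it into the new high bits.
000|01101000 → 00001101000 (still 104).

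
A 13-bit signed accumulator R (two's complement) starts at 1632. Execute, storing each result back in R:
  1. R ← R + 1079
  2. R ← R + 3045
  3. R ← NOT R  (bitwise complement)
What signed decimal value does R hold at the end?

2435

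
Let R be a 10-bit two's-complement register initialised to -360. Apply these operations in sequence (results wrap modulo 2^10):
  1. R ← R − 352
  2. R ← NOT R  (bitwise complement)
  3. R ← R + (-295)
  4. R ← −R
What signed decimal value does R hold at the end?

Start: R = -360 = 1010011000.
R = -360 − 352 = -712; wraps to 312 = 0100111000
R = NOT 0100111000 = 1011000111 = -313
R = -313 + (-295) = -608; wraps to 416 = 0110100000
R = −(416) = -416 = 1001100000

-416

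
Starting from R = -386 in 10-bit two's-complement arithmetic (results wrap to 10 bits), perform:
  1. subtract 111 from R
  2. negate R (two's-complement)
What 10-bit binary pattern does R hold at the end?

0111110001

Start: R = -386 = 1001111110.
R = -386 − 111 = -497 = 1000001111
R = −(-497) = 497 = 0111110001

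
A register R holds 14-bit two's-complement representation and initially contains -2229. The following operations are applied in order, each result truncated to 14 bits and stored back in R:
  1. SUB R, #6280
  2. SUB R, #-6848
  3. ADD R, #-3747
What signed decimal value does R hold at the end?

-5408

Start: R = -2229 = 11011101001011.
R = -2229 − 6280 = -8509; wraps to 7875 = 01111011000011
R = 7875 − (-6848) = 14723; wraps to -1661 = 11100110000011
R = -1661 + (-3747) = -5408 = 10101011100000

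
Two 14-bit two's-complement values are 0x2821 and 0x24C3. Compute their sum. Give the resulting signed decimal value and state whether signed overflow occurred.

3300; overflow

0x2821 = 10100000100001 = -6111 (signed)
0x24C3 = 10010011000011 = -6973 (signed)
  10100000100001
+ 10010011000011
= 00110011100100  (discard carry-out 1)
Result 00110011100100: MSB = 0 → value 3300.
Both addends are negative but the stored result is non-negative: signed overflow. The true value -6111 + (-6973) = -13084 lies outside [-8192, 8191].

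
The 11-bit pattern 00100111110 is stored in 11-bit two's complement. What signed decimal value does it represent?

318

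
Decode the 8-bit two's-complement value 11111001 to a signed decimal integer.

-7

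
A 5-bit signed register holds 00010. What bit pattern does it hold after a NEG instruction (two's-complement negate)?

Invert: 11101. Add 1: 11110.

11110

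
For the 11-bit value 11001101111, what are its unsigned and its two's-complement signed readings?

Unsigned: 11001101111 = 1647.
Signed: MSB=1 → 1647 − 2048 = -401.

unsigned = 1647, signed = -401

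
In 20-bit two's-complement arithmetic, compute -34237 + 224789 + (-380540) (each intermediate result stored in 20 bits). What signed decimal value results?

-189988

-34237 + 224789 = 190552 (00101110100001011000)
190552 + (-380540) = -189988 (11010001100111011100)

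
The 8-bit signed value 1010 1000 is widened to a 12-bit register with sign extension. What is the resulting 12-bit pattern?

111110101000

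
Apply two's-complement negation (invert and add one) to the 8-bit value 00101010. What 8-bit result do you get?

11010110

Invert: 11010101. Add 1: 11010110.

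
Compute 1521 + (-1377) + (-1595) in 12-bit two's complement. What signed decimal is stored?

-1451

1521 + (-1377) = 144 (000010010000)
144 + (-1595) = -1451 (101001010101)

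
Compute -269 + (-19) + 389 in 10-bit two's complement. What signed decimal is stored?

101

-269 + (-19) = -288 (1011100000)
-288 + 389 = 101 (0001100101)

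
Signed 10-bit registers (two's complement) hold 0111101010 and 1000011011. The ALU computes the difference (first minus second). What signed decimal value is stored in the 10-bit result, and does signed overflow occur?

0111101010 = 490 (signed)
1000011011 = -485 (signed)
Subtract via negate-and-add: invert 1000011011 + 1 = 0111100101 (i.e. 485).
  0111101010
+ 0111100101
= 1111001111
Result 1111001111: MSB = 1 → 975 − 1024 = -49.
Both addends (after negating the subtrahend) are non-negative but the stored result is negative: signed overflow. The true value 490 − (-485) = 975 lies outside [-512, 511].

-49; overflow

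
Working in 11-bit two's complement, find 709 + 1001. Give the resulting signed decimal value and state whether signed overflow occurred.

-338; overflow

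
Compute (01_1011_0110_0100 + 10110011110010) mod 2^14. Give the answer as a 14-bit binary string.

00100001010110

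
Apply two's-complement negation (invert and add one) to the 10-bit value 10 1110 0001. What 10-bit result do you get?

0100011111

Invert: 0100011110. Add 1: 0100011111.
Check: 1011100001 = -287, 0100011111 = 287.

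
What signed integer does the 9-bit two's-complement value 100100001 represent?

-223

MSB is 1, so the value is negative.
Invert: 011011110. Add 1: 011011111 = 223. So the value is −223.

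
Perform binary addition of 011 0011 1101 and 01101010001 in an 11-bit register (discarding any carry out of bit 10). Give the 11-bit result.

  01100111101
+ 01101010001
= 11010001110

11010001110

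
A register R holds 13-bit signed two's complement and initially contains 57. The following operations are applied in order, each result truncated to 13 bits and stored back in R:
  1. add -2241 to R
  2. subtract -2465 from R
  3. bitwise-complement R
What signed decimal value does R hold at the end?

-282

Start: R = 57 = 0000000111001.
R = 57 + (-2241) = -2184 = 1011101111000
R = -2184 − (-2465) = 281 = 0000100011001
R = NOT 0000100011001 = 1111011100110 = -282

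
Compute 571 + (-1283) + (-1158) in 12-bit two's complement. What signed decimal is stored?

-1870

571 + (-1283) = -712 (110100111000)
-712 + (-1158) = -1870 (100010110010)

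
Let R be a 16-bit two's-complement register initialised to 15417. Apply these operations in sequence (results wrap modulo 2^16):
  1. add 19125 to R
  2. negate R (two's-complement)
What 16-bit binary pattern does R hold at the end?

0111100100010010

Start: R = 15417 = 0011110000111001.
R = 15417 + 19125 = 34542; wraps to -30994 = 1000011011101110
R = −(-30994) = 30994 = 0111100100010010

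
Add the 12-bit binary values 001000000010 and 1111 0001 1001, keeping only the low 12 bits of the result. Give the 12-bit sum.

  001000000010
+ 111100011001
= 000100011011  (discard carry-out 1)

000100011011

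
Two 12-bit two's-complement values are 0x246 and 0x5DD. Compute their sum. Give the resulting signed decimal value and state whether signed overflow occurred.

-2013; overflow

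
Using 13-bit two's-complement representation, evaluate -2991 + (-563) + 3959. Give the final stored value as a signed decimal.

405

-2991 + (-563) = -3554 (1001000011110)
-3554 + 3959 = 405 (0000110010101)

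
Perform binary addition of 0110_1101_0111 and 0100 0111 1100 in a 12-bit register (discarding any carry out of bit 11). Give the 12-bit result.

101101010011

  011011010111
+ 010001111100
= 101101010011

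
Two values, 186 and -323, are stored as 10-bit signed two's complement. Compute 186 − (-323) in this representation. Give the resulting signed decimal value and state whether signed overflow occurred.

509; no overflow

186 → 0010111010
-323 → 1010111101
Subtract via negate-and-add: invert 1010111101 + 1 = 0101000011 (i.e. 323).
  0010111010
+ 0101000011
= 0111111101
Result 0111111101: MSB = 0 → value 509.
Both addends (after negating the subtrahend) are non-negative and so is the stored result: no signed overflow.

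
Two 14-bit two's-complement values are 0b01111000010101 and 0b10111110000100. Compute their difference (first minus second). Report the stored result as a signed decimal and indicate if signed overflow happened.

0b01111000010101 → 01111000010101 = 7701 (signed)
0b10111110000100 → 10111110000100 = -4220 (signed)
Subtract via negate-and-add: invert 10111110000100 + 1 = 01000001111100 (i.e. 4220).
  01111000010101
+ 01000001111100
= 10111010010001
Result 10111010010001: MSB = 1 → 11921 − 16384 = -4463.
Both addends (after negating the subtrahend) are non-negative but the stored result is negative: signed overflow. The true value 7701 − (-4220) = 11921 lies outside [-8192, 8191].

-4463; overflow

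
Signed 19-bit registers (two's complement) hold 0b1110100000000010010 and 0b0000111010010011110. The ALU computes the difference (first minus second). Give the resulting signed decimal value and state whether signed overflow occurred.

-78988; no overflow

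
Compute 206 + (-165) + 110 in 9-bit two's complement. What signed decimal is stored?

206 + (-165) = 41 (000101001)
41 + 110 = 151 (010010111)

151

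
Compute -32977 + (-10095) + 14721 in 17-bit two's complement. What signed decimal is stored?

-28351

-32977 + (-10095) = -43072 (10101011111000000)
-43072 + 14721 = -28351 (11001000101000001)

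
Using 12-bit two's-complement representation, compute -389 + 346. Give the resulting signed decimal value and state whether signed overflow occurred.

-389 → 111001111011
346 → 000101011010
  111001111011
+ 000101011010
= 111111010101
Result 111111010101: MSB = 1 → 4053 − 4096 = -43.
Addends have opposite signs, so signed overflow cannot occur.

-43; no overflow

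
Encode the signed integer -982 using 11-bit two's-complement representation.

|-982| = 982 = 01111010110 in 11 bits.
Invert the bits: 10000101001. Add 1: 10000101010.
Check: 10000101010 reads as 1066 − 2048 = -982.

10000101010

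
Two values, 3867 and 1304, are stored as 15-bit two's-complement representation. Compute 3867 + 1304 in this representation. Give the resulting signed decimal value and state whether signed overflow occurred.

3867 → 000111100011011
1304 → 000010100011000
  000111100011011
+ 000010100011000
= 001010000110011
Result 001010000110011: MSB = 0 → value 5171.
Both addends are non-negative and so is the stored result: no signed overflow.

5171; no overflow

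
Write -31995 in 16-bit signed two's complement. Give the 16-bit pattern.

|-31995| = 31995 = 0111110011111011 in 16 bits.
Invert the bits: 1000001100000100. Add 1: 1000001100000101.
Check: 1000001100000101 reads as 33541 − 65536 = -31995.

1000001100000101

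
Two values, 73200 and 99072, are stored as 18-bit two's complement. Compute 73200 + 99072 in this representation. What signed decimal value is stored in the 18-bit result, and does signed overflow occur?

-89872; overflow

73200 → 010001110111110000
99072 → 011000001100000000
  010001110111110000
+ 011000001100000000
= 101010000011110000
Result 101010000011110000: MSB = 1 → 172272 − 262144 = -89872.
Both addends are non-negative but the stored result is negative: signed overflow. The true value 73200 + 99072 = 172272 lies outside [-131072, 131071].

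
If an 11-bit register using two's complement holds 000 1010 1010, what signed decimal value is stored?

MSB is 0, so the value is non-negative: 00010101010 = 170.

170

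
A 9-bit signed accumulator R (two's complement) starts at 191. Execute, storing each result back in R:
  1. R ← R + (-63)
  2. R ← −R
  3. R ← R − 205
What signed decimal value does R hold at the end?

179

Start: R = 191 = 010111111.
R = 191 + (-63) = 128 = 010000000
R = −(128) = -128 = 110000000
R = -128 − 205 = -333; wraps to 179 = 010110011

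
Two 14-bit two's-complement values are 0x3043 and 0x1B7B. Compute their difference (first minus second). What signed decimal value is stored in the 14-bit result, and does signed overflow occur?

0x3043 = 11000001000011 = -4029 (signed)
0x1B7B = 01101101111011 = 7035 (signed)
Subtract via negate-and-add: invert 01101101111011 + 1 = 10010010000101 (i.e. -7035).
  11000001000011
+ 10010010000101
= 01010011001000  (discard carry-out 1)
Result 01010011001000: MSB = 0 → value 5320.
Both addends (after negating the subtrahend) are negative but the stored result is non-negative: signed overflow. The true value -4029 − 7035 = -11064 lies outside [-8192, 8191].

5320; overflow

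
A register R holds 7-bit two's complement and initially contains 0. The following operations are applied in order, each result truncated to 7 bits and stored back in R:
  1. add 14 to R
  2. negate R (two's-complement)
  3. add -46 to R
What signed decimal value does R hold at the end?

Start: R = 0 = 0000000.
R = 0 + 14 = 14 = 0001110
R = −(14) = -14 = 1110010
R = -14 + (-46) = -60 = 1000100

-60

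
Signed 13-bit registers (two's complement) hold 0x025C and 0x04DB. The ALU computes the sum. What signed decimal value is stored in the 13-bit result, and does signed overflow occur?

1847; no overflow

0x025C = 0001001011100 = 604 (signed)
0x04DB = 0010011011011 = 1243 (signed)
  0001001011100
+ 0010011011011
= 0011100110111
Result 0011100110111: MSB = 0 → value 1847.
Both addends are non-negative and so is the stored result: no signed overflow.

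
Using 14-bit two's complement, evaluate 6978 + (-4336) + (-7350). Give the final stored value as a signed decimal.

-4708

6978 + (-4336) = 2642 (00101001010010)
2642 + (-7350) = -4708 (10110110011100)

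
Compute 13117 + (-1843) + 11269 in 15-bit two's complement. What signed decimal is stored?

-10225

13117 + (-1843) = 11274 (010110000001010)
11274 + 11269 = 22543 → wraps to -10225 (101100000001111)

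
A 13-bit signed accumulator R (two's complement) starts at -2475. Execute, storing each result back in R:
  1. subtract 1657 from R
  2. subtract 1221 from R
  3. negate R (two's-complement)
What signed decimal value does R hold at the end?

-2839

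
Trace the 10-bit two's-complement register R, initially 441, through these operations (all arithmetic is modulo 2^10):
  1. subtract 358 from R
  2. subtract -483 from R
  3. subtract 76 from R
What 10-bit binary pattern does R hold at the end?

0111101010

Start: R = 441 = 0110111001.
R = 441 − 358 = 83 = 0001010011
R = 83 − (-483) = 566; wraps to -458 = 1000110110
R = -458 − 76 = -534; wraps to 490 = 0111101010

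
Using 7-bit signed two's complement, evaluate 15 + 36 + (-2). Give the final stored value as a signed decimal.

15 + 36 = 51 (0110011)
51 + (-2) = 49 (0110001)

49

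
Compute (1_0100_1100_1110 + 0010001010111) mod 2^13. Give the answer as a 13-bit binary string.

1100100100101

  1010011001110
+ 0010001010111
= 1100100100101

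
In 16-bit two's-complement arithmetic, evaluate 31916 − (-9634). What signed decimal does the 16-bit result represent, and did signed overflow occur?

31916 → 0111110010101100
-9634 → 1101101001011110
Subtract via negate-and-add: invert 1101101001011110 + 1 = 0010010110100010 (i.e. 9634).
  0111110010101100
+ 0010010110100010
= 1010001001001110
Result 1010001001001110: MSB = 1 → 41550 − 65536 = -23986.
Both addends (after negating the subtrahend) are non-negative but the stored result is negative: signed overflow. The true value 31916 − (-9634) = 41550 lies outside [-32768, 32767].

-23986; overflow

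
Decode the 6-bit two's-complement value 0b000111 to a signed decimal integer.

7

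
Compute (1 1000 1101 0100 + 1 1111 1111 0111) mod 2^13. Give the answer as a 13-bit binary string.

  1100011010100
+ 1111111110111
= 1100011001011  (discard carry-out 1)

1100011001011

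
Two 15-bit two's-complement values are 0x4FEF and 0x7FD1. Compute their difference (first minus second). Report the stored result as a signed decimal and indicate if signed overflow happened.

-12258; no overflow

0x4FEF = 100111111101111 = -12305 (signed)
0x7FD1 = 111111111010001 = -47 (signed)
Subtract via negate-and-add: invert 111111111010001 + 1 = 000000000101111 (i.e. 47).
  100111111101111
+ 000000000101111
= 101000000011110
Result 101000000011110: MSB = 1 → 20510 − 32768 = -12258.
Addends (after negating the subtrahend) have opposite signs, so signed overflow cannot occur.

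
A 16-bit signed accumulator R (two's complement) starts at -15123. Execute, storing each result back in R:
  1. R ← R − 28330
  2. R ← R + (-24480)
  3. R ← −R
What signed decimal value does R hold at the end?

Start: R = -15123 = 1100010011101101.
R = -15123 − 28330 = -43453; wraps to 22083 = 0101011001000011
R = 22083 + (-24480) = -2397 = 1111011010100011
R = −(-2397) = 2397 = 0000100101011101

2397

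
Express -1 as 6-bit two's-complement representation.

111111

|-1| = 1 = 000001 in 6 bits.
Invert the bits: 111110. Add 1: 111111.
Check: 111111 reads as 63 − 64 = -1.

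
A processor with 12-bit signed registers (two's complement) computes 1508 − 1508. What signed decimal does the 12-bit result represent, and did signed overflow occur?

1508 → 010111100100
1508 → 010111100100
Subtract via negate-and-add: invert 010111100100 + 1 = 101000011100 (i.e. -1508).
  010111100100
+ 101000011100
= 000000000000  (discard carry-out 1)
Result 000000000000: MSB = 0 → value 0.
Addends (after negating the subtrahend) have opposite signs, so signed overflow cannot occur.

0; no overflow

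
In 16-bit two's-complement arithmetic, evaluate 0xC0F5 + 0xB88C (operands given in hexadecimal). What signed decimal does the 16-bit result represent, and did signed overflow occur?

0xC0F5 = 1100000011110101 = -16139 (signed)
0xB88C = 1011100010001100 = -18292 (signed)
  1100000011110101
+ 1011100010001100
= 0111100110000001  (discard carry-out 1)
Result 0111100110000001: MSB = 0 → value 31105.
Both addends are negative but the stored result is non-negative: signed overflow. The true value -16139 + (-18292) = -34431 lies outside [-32768, 32767].

31105; overflow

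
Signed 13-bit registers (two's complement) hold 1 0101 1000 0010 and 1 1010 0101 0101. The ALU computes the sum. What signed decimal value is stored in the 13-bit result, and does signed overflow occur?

1 0101 1000 0010 → 1010110000010 = -2686 (signed)
1 1010 0101 0101 → 1101001010101 = -1451 (signed)
  1010110000010
+ 1101001010101
= 0111111010111  (discard carry-out 1)
Result 0111111010111: MSB = 0 → value 4055.
Both addends are negative but the stored result is non-negative: signed overflow. The true value -2686 + (-1451) = -4137 lies outside [-4096, 4095].

4055; overflow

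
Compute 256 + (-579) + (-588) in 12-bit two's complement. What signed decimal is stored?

-911

256 + (-579) = -323 (111010111101)
-323 + (-588) = -911 (110001110001)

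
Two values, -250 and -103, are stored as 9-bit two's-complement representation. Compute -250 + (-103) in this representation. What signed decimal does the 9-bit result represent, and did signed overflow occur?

159; overflow

-250 → 100000110
-103 → 110011001
  100000110
+ 110011001
= 010011111  (discard carry-out 1)
Result 010011111: MSB = 0 → value 159.
Both addends are negative but the stored result is non-negative: signed overflow. The true value -250 + (-103) = -353 lies outside [-256, 255].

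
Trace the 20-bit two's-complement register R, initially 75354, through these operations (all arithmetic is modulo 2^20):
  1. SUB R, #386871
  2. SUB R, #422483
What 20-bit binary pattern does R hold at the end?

01001100110011010000

Start: R = 75354 = 00010010011001011010.
R = 75354 − 386871 = -311517 = 10110011111100100011
R = -311517 − 422483 = -734000; wraps to 314576 = 01001100110011010000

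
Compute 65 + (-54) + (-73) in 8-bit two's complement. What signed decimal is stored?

65 + (-54) = 11 (00001011)
11 + (-73) = -62 (11000010)

-62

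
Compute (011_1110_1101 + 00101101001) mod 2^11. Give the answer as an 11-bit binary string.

  01111101101
+ 00101101001
= 10101010110

10101010110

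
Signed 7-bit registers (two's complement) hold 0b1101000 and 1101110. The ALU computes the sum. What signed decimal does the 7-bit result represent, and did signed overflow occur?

-42; no overflow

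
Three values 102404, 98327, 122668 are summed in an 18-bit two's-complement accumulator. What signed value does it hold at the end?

102404 + 98327 = 200731 → wraps to -61413 (110001000000011011)
-61413 + 122668 = 61255 (001110111101000111)

61255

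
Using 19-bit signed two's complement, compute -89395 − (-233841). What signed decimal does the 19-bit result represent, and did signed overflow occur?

144446; no overflow

-89395 → 1101010001011001101
-233841 → 1000110111010001111
Subtract via negate-and-add: invert 1000110111010001111 + 1 = 0111001000101110001 (i.e. 233841).
  1101010001011001101
+ 0111001000101110001
= 0100011010000111110  (discard carry-out 1)
Result 0100011010000111110: MSB = 0 → value 144446.
Addends (after negating the subtrahend) have opposite signs, so signed overflow cannot occur.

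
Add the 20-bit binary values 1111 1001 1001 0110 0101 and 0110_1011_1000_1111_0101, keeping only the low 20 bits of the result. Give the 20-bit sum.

01100101001001011010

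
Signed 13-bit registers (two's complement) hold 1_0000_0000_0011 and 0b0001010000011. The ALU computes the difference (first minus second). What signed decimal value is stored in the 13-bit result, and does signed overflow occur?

1_0000_0000_0011 → 1000000000011 = -4093 (signed)
0b0001010000011 → 0001010000011 = 643 (signed)
Subtract via negate-and-add: invert 0001010000011 + 1 = 1110101111101 (i.e. -643).
  1000000000011
+ 1110101111101
= 0110110000000  (discard carry-out 1)
Result 0110110000000: MSB = 0 → value 3456.
Both addends (after negating the subtrahend) are negative but the stored result is non-negative: signed overflow. The true value -4093 − 643 = -4736 lies outside [-4096, 4095].

3456; overflow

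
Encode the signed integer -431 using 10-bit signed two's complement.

1001010001

|-431| = 431 = 0110101111 in 10 bits.
Invert the bits: 1001010000. Add 1: 1001010001.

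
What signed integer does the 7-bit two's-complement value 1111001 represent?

MSB is 1, so the value is negative.
Invert: 0000110. Add 1: 0000111 = 7. So the value is −7.

-7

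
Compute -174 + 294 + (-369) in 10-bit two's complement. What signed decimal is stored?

-249

-174 + 294 = 120 (0001111000)
120 + (-369) = -249 (1100000111)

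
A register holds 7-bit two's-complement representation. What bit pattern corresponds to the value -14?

1110010

|-14| = 14 = 0001110 in 7 bits.
Invert the bits: 1110001. Add 1: 1110010.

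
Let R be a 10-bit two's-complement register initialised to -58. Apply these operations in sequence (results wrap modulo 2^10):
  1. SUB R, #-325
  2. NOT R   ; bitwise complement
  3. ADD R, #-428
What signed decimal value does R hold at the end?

Start: R = -58 = 1111000110.
R = -58 − (-325) = 267 = 0100001011
R = NOT 0100001011 = 1011110100 = -268
R = -268 + (-428) = -696; wraps to 328 = 0101001000

328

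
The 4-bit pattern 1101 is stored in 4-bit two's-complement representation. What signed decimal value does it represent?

MSB is 1, so the value is negative.
Unsigned reading: 13. Subtract 2^4 = 16: 13 − 16 = -3.

-3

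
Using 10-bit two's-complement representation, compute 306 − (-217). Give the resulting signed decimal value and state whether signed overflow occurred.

306 → 0100110010
-217 → 1100100111
Subtract via negate-and-add: invert 1100100111 + 1 = 0011011001 (i.e. 217).
  0100110010
+ 0011011001
= 1000001011
Result 1000001011: MSB = 1 → 523 − 1024 = -501.
Both addends (after negating the subtrahend) are non-negative but the stored result is negative: signed overflow. The true value 306 − (-217) = 523 lies outside [-512, 511].

-501; overflow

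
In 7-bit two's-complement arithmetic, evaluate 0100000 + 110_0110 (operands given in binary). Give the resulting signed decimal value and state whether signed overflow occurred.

6; no overflow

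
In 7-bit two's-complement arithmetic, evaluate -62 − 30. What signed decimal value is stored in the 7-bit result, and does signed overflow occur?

36; overflow

-62 → 1000010
30 → 0011110
Subtract via negate-and-add: invert 0011110 + 1 = 1100010 (i.e. -30).
  1000010
+ 1100010
= 0100100  (discard carry-out 1)
Result 0100100: MSB = 0 → value 36.
Both addends (after negating the subtrahend) are negative but the stored result is non-negative: signed overflow. The true value -62 − 30 = -92 lies outside [-64, 63].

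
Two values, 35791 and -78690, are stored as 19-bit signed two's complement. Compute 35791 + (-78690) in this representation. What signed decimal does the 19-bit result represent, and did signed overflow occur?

35791 → 0001000101111001111
-78690 → 1101100110010011110
  0001000101111001111
+ 1101100110010011110
= 1110101100001101101
Result 1110101100001101101: MSB = 1 → 481389 − 524288 = -42899.
Addends have opposite signs, so signed overflow cannot occur.

-42899; no overflow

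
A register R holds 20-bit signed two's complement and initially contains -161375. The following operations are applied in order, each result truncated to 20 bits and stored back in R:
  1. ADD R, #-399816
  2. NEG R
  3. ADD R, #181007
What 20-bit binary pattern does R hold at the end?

Start: R = -161375 = 11011000100110100001.
R = -161375 + (-399816) = -561191; wraps to 487385 = 01110110111111011001
R = −(487385) = -487385 = 10001001000000100111
R = -487385 + 181007 = -306378 = 10110101001100110110

10110101001100110110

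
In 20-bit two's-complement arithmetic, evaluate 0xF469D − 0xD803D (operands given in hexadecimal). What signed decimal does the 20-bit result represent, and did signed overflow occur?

0xF469D = 11110100011010011101 = -47459 (signed)
0xD803D = 11011000000000111101 = -163779 (signed)
Subtract via negate-and-add: invert 11011000000000111101 + 1 = 00100111111111000011 (i.e. 163779).
  11110100011010011101
+ 00100111111111000011
= 00011100011001100000  (discard carry-out 1)
Result 00011100011001100000: MSB = 0 → value 116320.
Addends (after negating the subtrahend) have opposite signs, so signed overflow cannot occur.

116320; no overflow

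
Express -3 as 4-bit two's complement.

|-3| = 3 = 0011 in 4 bits.
Invert the bits: 1100. Add 1: 1101.

1101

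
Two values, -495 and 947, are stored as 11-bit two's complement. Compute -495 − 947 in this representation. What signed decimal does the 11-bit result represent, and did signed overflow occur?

-495 → 11000010001
947 → 01110110011
Subtract via negate-and-add: invert 01110110011 + 1 = 10001001101 (i.e. -947).
  11000010001
+ 10001001101
= 01001011110  (discard carry-out 1)
Result 01001011110: MSB = 0 → value 606.
Both addends (after negating the subtrahend) are negative but the stored result is non-negative: signed overflow. The true value -495 − 947 = -1442 lies outside [-1024, 1023].

606; overflow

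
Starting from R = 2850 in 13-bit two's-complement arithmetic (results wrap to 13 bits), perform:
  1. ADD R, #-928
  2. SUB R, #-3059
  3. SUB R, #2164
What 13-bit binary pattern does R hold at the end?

0101100000001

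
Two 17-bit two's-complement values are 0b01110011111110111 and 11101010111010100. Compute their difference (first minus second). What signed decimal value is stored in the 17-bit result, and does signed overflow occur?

0b01110011111110111 → 01110011111110111 = 59383 (signed)
11101010111010100 = -10796 (signed)
Subtract via negate-and-add: invert 11101010111010100 + 1 = 00010101000101100 (i.e. 10796).
  01110011111110111
+ 00010101000101100
= 10001001000100011
Result 10001001000100011: MSB = 1 → 70179 − 131072 = -60893.
Both addends (after negating the subtrahend) are non-negative but the stored result is negative: signed overflow. The true value 59383 − (-10796) = 70179 lies outside [-65536, 65535].

-60893; overflow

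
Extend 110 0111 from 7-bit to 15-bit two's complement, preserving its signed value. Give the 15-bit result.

MSB of 1100111 is 1; replicate it into the new high bits.
11111111|1100111 → 111111111100111 (still -25).

111111111100111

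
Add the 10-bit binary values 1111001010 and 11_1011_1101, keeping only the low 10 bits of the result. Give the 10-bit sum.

1110000111

  1111001010
+ 1110111101
= 1110000111  (discard carry-out 1)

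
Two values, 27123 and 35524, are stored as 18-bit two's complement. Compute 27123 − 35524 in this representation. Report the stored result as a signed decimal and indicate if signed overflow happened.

-8401; no overflow

27123 → 000110100111110011
35524 → 001000101011000100
Subtract via negate-and-add: invert 001000101011000100 + 1 = 110111010100111100 (i.e. -35524).
  000110100111110011
+ 110111010100111100
= 111101111100101111
Result 111101111100101111: MSB = 1 → 253743 − 262144 = -8401.
Addends (after negating the subtrahend) have opposite signs, so signed overflow cannot occur.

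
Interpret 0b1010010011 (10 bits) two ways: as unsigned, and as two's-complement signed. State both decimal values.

unsigned = 659, signed = -365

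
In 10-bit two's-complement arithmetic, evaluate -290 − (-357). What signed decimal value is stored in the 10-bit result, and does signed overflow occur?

67; no overflow

-290 → 1011011110
-357 → 1010011011
Subtract via negate-and-add: invert 1010011011 + 1 = 0101100101 (i.e. 357).
  1011011110
+ 0101100101
= 0001000011  (discard carry-out 1)
Result 0001000011: MSB = 0 → value 67.
Addends (after negating the subtrahend) have opposite signs, so signed overflow cannot occur.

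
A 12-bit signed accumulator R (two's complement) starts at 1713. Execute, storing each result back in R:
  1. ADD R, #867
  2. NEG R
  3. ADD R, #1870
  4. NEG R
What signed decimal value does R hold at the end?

710

Start: R = 1713 = 011010110001.
R = 1713 + 867 = 2580; wraps to -1516 = 101000010100
R = −(-1516) = 1516 = 010111101100
R = 1516 + 1870 = 3386; wraps to -710 = 110100111010
R = −(-710) = 710 = 001011000110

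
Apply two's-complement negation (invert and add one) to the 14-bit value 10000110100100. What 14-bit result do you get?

Invert: 01111001011011. Add 1: 01111001011100.

01111001011100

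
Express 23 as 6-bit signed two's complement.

010111

23 is non-negative, so write it directly in 6 bits: 010111.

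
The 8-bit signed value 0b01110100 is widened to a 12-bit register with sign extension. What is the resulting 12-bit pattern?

MSB of 01110100 is 0; replicate it into the new high bits.
0000|01110100 → 000001110100 (still 116).

000001110100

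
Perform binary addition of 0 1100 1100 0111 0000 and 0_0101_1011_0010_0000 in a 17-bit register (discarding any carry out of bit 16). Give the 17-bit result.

10010011110010000

  01100110001110000
+ 00101101100100000
= 10010011110010000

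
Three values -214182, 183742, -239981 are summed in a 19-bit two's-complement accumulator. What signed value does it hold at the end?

253867

-214182 + 183742 = -30440 (1111000100100011000)
-30440 + (-239981) = -270421 → wraps to 253867 (0111101111110101011)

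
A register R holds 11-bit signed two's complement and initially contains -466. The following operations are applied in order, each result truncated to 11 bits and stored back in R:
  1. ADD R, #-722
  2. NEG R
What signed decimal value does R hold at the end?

-860

Start: R = -466 = 11000101110.
R = -466 + (-722) = -1188; wraps to 860 = 01101011100
R = −(860) = -860 = 10010100100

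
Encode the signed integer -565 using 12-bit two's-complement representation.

110111001011

|-565| = 565 = 001000110101 in 12 bits.
Invert the bits: 110111001010. Add 1: 110111001011.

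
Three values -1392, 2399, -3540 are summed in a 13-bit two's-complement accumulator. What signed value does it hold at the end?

-2533

-1392 + 2399 = 1007 (0001111101111)
1007 + (-3540) = -2533 (1011000011011)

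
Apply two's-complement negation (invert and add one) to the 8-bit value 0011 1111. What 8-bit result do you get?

Invert: 11000000. Add 1: 11000001.

11000001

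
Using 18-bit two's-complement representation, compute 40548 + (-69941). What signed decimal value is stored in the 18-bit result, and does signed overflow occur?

40548 → 001001111001100100
-69941 → 101110111011001011
  001001111001100100
+ 101110111011001011
= 111000110100101111
Result 111000110100101111: MSB = 1 → 232751 − 262144 = -29393.
Addends have opposite signs, so signed overflow cannot occur.

-29393; no overflow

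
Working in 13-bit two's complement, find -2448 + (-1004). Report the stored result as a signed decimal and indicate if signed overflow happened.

-2448 → 1011001110000
-1004 → 1110000010100
  1011001110000
+ 1110000010100
= 1001010000100  (discard carry-out 1)
Result 1001010000100: MSB = 1 → 4740 − 8192 = -3452.
Both addends are negative and so is the stored result: no signed overflow.

-3452; no overflow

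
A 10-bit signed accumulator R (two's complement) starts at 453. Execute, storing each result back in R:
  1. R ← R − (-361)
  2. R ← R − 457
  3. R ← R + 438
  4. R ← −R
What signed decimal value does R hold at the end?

229

Start: R = 453 = 0111000101.
R = 453 − (-361) = 814; wraps to -210 = 1100101110
R = -210 − 457 = -667; wraps to 357 = 0101100101
R = 357 + 438 = 795; wraps to -229 = 1100011011
R = −(-229) = 229 = 0011100101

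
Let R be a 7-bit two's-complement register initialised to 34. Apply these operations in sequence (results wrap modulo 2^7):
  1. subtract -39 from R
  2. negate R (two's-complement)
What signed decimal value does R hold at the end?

55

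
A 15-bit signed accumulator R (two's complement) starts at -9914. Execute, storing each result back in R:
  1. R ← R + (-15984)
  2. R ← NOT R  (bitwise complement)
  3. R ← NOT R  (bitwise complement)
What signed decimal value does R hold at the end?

6870

Start: R = -9914 = 101100101000110.
R = -9914 + (-15984) = -25898; wraps to 6870 = 001101011010110
R = NOT 001101011010110 = 110010100101001 = -6871
R = NOT 110010100101001 = 001101011010110 = 6870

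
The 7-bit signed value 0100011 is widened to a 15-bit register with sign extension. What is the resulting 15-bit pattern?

000000000100011

MSB of 0100011 is 0; replicate it into the new high bits.
00000000|0100011 → 000000000100011 (still 35).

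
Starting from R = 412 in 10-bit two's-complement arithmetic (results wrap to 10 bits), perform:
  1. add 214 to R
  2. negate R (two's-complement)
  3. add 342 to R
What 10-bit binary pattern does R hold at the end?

1011100100

Start: R = 412 = 0110011100.
R = 412 + 214 = 626; wraps to -398 = 1001110010
R = −(-398) = 398 = 0110001110
R = 398 + 342 = 740; wraps to -284 = 1011100100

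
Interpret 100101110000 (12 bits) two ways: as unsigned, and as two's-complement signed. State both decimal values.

Unsigned: 100101110000 = 2416.
Signed: MSB=1 → 2416 − 4096 = -1680.

unsigned = 2416, signed = -1680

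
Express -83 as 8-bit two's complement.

|-83| = 83 = 01010011 in 8 bits.
Invert the bits: 10101100. Add 1: 10101101.

10101101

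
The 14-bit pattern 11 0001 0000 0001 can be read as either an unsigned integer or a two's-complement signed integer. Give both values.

Unsigned: 11000100000001 = 12545.
Signed: MSB=1 → 12545 − 16384 = -3839.

unsigned = 12545, signed = -3839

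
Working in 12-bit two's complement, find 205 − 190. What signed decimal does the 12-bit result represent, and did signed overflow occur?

15; no overflow

205 → 000011001101
190 → 000010111110
Subtract via negate-and-add: invert 000010111110 + 1 = 111101000010 (i.e. -190).
  000011001101
+ 111101000010
= 000000001111  (discard carry-out 1)
Result 000000001111: MSB = 0 → value 15.
Addends (after negating the subtrahend) have opposite signs, so signed overflow cannot occur.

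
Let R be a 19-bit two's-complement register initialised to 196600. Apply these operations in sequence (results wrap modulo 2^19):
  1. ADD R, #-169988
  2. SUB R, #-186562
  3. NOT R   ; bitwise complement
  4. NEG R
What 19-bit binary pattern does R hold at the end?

Start: R = 196600 = 0101111111111111000.
R = 196600 + (-169988) = 26612 = 0000110011111110100
R = 26612 − (-186562) = 213174 = 0110100000010110110
R = NOT 0110100000010110110 = 1001011111101001001 = -213175
R = −(-213175) = 213175 = 0110100000010110111

0110100000010110111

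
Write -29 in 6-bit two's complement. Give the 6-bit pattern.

100011

|-29| = 29 = 011101 in 6 bits.
Invert the bits: 100010. Add 1: 100011.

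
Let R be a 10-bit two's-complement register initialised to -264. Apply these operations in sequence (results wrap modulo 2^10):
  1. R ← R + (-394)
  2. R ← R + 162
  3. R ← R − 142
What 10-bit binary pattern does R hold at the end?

0110000010

Start: R = -264 = 1011111000.
R = -264 + (-394) = -658; wraps to 366 = 0101101110
R = 366 + 162 = 528; wraps to -496 = 1000010000
R = -496 − 142 = -638; wraps to 386 = 0110000010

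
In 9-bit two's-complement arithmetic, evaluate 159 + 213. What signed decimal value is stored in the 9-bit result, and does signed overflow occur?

-140; overflow

159 → 010011111
213 → 011010101
  010011111
+ 011010101
= 101110100
Result 101110100: MSB = 1 → 372 − 512 = -140.
Both addends are non-negative but the stored result is negative: signed overflow. The true value 159 + 213 = 372 lies outside [-256, 255].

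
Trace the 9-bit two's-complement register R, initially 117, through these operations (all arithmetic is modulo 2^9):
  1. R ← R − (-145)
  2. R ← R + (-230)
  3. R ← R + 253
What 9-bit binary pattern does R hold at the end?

100011101

Start: R = 117 = 001110101.
R = 117 − (-145) = 262; wraps to -250 = 100000110
R = -250 + (-230) = -480; wraps to 32 = 000100000
R = 32 + 253 = 285; wraps to -227 = 100011101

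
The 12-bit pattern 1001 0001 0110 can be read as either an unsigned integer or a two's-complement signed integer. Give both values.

Unsigned: 100100010110 = 2326.
Signed: MSB=1 → 2326 − 4096 = -1770.

unsigned = 2326, signed = -1770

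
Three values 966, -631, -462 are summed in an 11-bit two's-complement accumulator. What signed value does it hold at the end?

966 + (-631) = 335 (00101001111)
335 + (-462) = -127 (11110000001)

-127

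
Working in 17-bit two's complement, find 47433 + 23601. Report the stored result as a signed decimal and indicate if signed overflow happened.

47433 → 01011100101001001
23601 → 00101110000110001
  01011100101001001
+ 00101110000110001
= 10001010101111010
Result 10001010101111010: MSB = 1 → 71034 − 131072 = -60038.
Both addends are non-negative but the stored result is negative: signed overflow. The true value 47433 + 23601 = 71034 lies outside [-65536, 65535].

-60038; overflow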